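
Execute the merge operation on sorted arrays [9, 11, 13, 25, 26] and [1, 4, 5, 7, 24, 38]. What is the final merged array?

Merging process:

Compare 9 vs 1: take 1 from right. Merged: [1]
Compare 9 vs 4: take 4 from right. Merged: [1, 4]
Compare 9 vs 5: take 5 from right. Merged: [1, 4, 5]
Compare 9 vs 7: take 7 from right. Merged: [1, 4, 5, 7]
Compare 9 vs 24: take 9 from left. Merged: [1, 4, 5, 7, 9]
Compare 11 vs 24: take 11 from left. Merged: [1, 4, 5, 7, 9, 11]
Compare 13 vs 24: take 13 from left. Merged: [1, 4, 5, 7, 9, 11, 13]
Compare 25 vs 24: take 24 from right. Merged: [1, 4, 5, 7, 9, 11, 13, 24]
Compare 25 vs 38: take 25 from left. Merged: [1, 4, 5, 7, 9, 11, 13, 24, 25]
Compare 26 vs 38: take 26 from left. Merged: [1, 4, 5, 7, 9, 11, 13, 24, 25, 26]
Append remaining from right: [38]. Merged: [1, 4, 5, 7, 9, 11, 13, 24, 25, 26, 38]

Final merged array: [1, 4, 5, 7, 9, 11, 13, 24, 25, 26, 38]
Total comparisons: 10

The merged array is [1, 4, 5, 7, 9, 11, 13, 24, 25, 26, 38], requiring 10 comparisons. The merge step runs in O(n) time where n is the total number of elements.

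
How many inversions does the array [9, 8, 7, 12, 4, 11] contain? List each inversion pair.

Finding inversions in [9, 8, 7, 12, 4, 11]:

(0, 1): arr[0]=9 > arr[1]=8
(0, 2): arr[0]=9 > arr[2]=7
(0, 4): arr[0]=9 > arr[4]=4
(1, 2): arr[1]=8 > arr[2]=7
(1, 4): arr[1]=8 > arr[4]=4
(2, 4): arr[2]=7 > arr[4]=4
(3, 4): arr[3]=12 > arr[4]=4
(3, 5): arr[3]=12 > arr[5]=11

Total inversions: 8

The array has 8 inversion(s): (0,1), (0,2), (0,4), (1,2), (1,4), (2,4), (3,4), (3,5). Each pair (i,j) satisfies i < j and arr[i] > arr[j].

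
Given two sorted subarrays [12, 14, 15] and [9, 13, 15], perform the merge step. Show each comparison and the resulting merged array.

Merging process:

Compare 12 vs 9: take 9 from right. Merged: [9]
Compare 12 vs 13: take 12 from left. Merged: [9, 12]
Compare 14 vs 13: take 13 from right. Merged: [9, 12, 13]
Compare 14 vs 15: take 14 from left. Merged: [9, 12, 13, 14]
Compare 15 vs 15: take 15 from left. Merged: [9, 12, 13, 14, 15]
Append remaining from right: [15]. Merged: [9, 12, 13, 14, 15, 15]

Final merged array: [9, 12, 13, 14, 15, 15]
Total comparisons: 5

The merged array is [9, 12, 13, 14, 15, 15], requiring 5 comparisons. The merge step runs in O(n) time where n is the total number of elements.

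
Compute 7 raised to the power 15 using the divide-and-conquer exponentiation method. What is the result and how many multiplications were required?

Computing 7^15 by squaring (build up from 7^1; each line after the first costs one multiplication):

7^1 = 7
7^2 = (7^1)^2 = 7^2 = 49
7^3 = 7 * 7^2 = 7 * 49 = 343
7^6 = (7^3)^2 = 343^2 = 117649
7^7 = 7 * 7^6 = 7 * 117649 = 823543
7^14 = (7^7)^2 = 823543^2 = 678223072849
7^15 = 7 * 7^14 = 7 * 678223072849 = 4747561509943

Result: 4747561509943
Multiplications needed: 6 (6 lines after 7^1)

7^15 = 4747561509943. Using exponentiation by squaring, this requires 6 multiplications. The key idea: if the exponent is even, square the half-power; if odd, multiply by the base once.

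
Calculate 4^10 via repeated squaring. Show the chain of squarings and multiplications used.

Computing 4^10 by squaring (build up from 4^1; each line after the first costs one multiplication):

4^1 = 4
4^2 = (4^1)^2 = 4^2 = 16
4^4 = (4^2)^2 = 16^2 = 256
4^5 = 4 * 4^4 = 4 * 256 = 1024
4^10 = (4^5)^2 = 1024^2 = 1048576

Result: 1048576
Multiplications needed: 4 (4 lines after 4^1)

4^10 = 1048576. Using exponentiation by squaring, this requires 4 multiplications. The key idea: if the exponent is even, square the half-power; if odd, multiply by the base once.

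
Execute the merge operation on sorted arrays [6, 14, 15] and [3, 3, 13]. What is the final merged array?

Merging process:

Compare 6 vs 3: take 3 from right. Merged: [3]
Compare 6 vs 3: take 3 from right. Merged: [3, 3]
Compare 6 vs 13: take 6 from left. Merged: [3, 3, 6]
Compare 14 vs 13: take 13 from right. Merged: [3, 3, 6, 13]
Append remaining from left: [14, 15]. Merged: [3, 3, 6, 13, 14, 15]

Final merged array: [3, 3, 6, 13, 14, 15]
Total comparisons: 4

The merged array is [3, 3, 6, 13, 14, 15], requiring 4 comparisons. The merge step runs in O(n) time where n is the total number of elements.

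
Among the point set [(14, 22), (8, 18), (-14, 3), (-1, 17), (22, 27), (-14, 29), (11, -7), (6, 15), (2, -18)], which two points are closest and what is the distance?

Computing all pairwise distances among 9 points:

d((14, 22), (8, 18)) = 7.2111
d((14, 22), (-14, 3)) = 33.8378
d((14, 22), (-1, 17)) = 15.8114
d((14, 22), (22, 27)) = 9.434
d((14, 22), (-14, 29)) = 28.8617
d((14, 22), (11, -7)) = 29.1548
d((14, 22), (6, 15)) = 10.6301
d((14, 22), (2, -18)) = 41.7612
d((8, 18), (-14, 3)) = 26.6271
d((8, 18), (-1, 17)) = 9.0554
d((8, 18), (22, 27)) = 16.6433
d((8, 18), (-14, 29)) = 24.5967
d((8, 18), (11, -7)) = 25.1794
d((8, 18), (6, 15)) = 3.6056 <-- minimum
d((8, 18), (2, -18)) = 36.4966
d((-14, 3), (-1, 17)) = 19.105
d((-14, 3), (22, 27)) = 43.2666
d((-14, 3), (-14, 29)) = 26.0
d((-14, 3), (11, -7)) = 26.9258
d((-14, 3), (6, 15)) = 23.3238
d((-14, 3), (2, -18)) = 26.4008
d((-1, 17), (22, 27)) = 25.0799
d((-1, 17), (-14, 29)) = 17.6918
d((-1, 17), (11, -7)) = 26.8328
d((-1, 17), (6, 15)) = 7.2801
d((-1, 17), (2, -18)) = 35.1283
d((22, 27), (-14, 29)) = 36.0555
d((22, 27), (11, -7)) = 35.7351
d((22, 27), (6, 15)) = 20.0
d((22, 27), (2, -18)) = 49.2443
d((-14, 29), (11, -7)) = 43.8292
d((-14, 29), (6, 15)) = 24.4131
d((-14, 29), (2, -18)) = 49.6488
d((11, -7), (6, 15)) = 22.561
d((11, -7), (2, -18)) = 14.2127
d((6, 15), (2, -18)) = 33.2415

Closest pair: (8, 18) and (6, 15) with distance 3.6056

The closest pair is (8, 18) and (6, 15) with Euclidean distance 3.6056. For 9 points, brute-force pairwise comparison is shown above. For large n, the divide-and-conquer algorithm (sort by x, recurse on halves, check the dividing strip) achieves O(n log n).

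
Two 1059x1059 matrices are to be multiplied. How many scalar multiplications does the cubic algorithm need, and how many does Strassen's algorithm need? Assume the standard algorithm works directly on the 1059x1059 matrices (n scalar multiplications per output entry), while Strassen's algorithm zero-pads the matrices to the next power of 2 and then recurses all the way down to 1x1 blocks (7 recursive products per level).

Matrix multiplication for 1059x1059 matrices:

Strassen's algorithm requires power-of-2 dimensions. Pad 1059x1059 to 2048x2048 (next power of 2).

Standard algorithm: 1059^3 = 1187648379 multiplications
Strassen's algorithm: 7^(log2(2048)) = 7^11 = 1977326743 multiplications
Difference: 1187648379 - 1977326743 = -789678364 (Strassen uses MORE here due to padding overhead — for small or just-over-power-of-2 n, padding can outweigh the per-level savings)

Standard: 1187648379 multiplications (1059^3). Strassen: 1977326743 multiplications (7^11, after padding to 2048x2048). Strassen reduces 8 recursive multiplications to 7 at each level.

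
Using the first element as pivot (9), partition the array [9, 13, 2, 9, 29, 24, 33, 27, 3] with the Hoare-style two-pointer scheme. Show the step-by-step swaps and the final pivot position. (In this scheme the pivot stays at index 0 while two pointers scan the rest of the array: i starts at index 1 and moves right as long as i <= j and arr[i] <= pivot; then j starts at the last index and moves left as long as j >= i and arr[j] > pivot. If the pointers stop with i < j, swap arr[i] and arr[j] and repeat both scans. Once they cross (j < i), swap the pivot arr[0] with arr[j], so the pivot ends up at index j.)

Hoare-style two-pointer partition with pivot = 9:

Initial array: [9, 13, 2, 9, 29, 24, 33, 27, 3]

Pointers start at i = 1, j = 8.
i stops at index 1 (arr[1]=13 > 9), j stops at index 8 (arr[8]=3 <= 9): swap arr[1] and arr[8], array becomes [9, 3, 2, 9, 29, 24, 33, 27, 13]
i ends at 4, j ends at 3: the pointers have crossed (j < i), so scanning stops.

Swap pivot arr[0] with arr[3] to place pivot at position 3: [9, 3, 2, 9, 29, 24, 33, 27, 13]
Pivot position: 3

After partitioning with pivot 9, the array becomes [9, 3, 2, 9, 29, 24, 33, 27, 13]. The pivot is placed at index 3. All elements to the left of the pivot are <= 9, and all elements to the right are > 9.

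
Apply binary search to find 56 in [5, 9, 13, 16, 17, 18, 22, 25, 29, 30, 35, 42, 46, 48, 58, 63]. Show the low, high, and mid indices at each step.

Binary search for 56 in [5, 9, 13, 16, 17, 18, 22, 25, 29, 30, 35, 42, 46, 48, 58, 63]:

lo=0, hi=15, mid=7, arr[mid]=25 -> 25 < 56, search right half
lo=8, hi=15, mid=11, arr[mid]=42 -> 42 < 56, search right half
lo=12, hi=15, mid=13, arr[mid]=48 -> 48 < 56, search right half
lo=14, hi=15, mid=14, arr[mid]=58 -> 58 > 56, search left half
lo=14 > hi=13, target 56 not found

Binary search determines that 56 is not in the array after 4 comparisons. The search space was exhausted without finding the target.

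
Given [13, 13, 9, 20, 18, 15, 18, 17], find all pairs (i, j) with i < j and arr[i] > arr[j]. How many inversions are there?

Finding inversions in [13, 13, 9, 20, 18, 15, 18, 17]:

(0, 2): arr[0]=13 > arr[2]=9
(1, 2): arr[1]=13 > arr[2]=9
(3, 4): arr[3]=20 > arr[4]=18
(3, 5): arr[3]=20 > arr[5]=15
(3, 6): arr[3]=20 > arr[6]=18
(3, 7): arr[3]=20 > arr[7]=17
(4, 5): arr[4]=18 > arr[5]=15
(4, 7): arr[4]=18 > arr[7]=17
(6, 7): arr[6]=18 > arr[7]=17

Total inversions: 9

The array has 9 inversion(s): (0,2), (1,2), (3,4), (3,5), (3,6), (3,7), (4,5), (4,7), (6,7). Each pair (i,j) satisfies i < j and arr[i] > arr[j].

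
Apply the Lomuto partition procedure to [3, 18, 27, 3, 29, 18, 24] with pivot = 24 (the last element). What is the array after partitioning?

Lomuto partition with pivot = 24:

Initial array: [3, 18, 27, 3, 29, 18, 24]

arr[0]=3 <= 24: swap with position 0, array becomes [3, 18, 27, 3, 29, 18, 24]
arr[1]=18 <= 24: swap with position 1, array becomes [3, 18, 27, 3, 29, 18, 24]
arr[2]=27 > 24: no swap
arr[3]=3 <= 24: swap with position 2, array becomes [3, 18, 3, 27, 29, 18, 24]
arr[4]=29 > 24: no swap
arr[5]=18 <= 24: swap with position 3, array becomes [3, 18, 3, 18, 29, 27, 24]

Place pivot at position 4: [3, 18, 3, 18, 24, 27, 29]
Pivot position: 4

After partitioning with pivot 24, the array becomes [3, 18, 3, 18, 24, 27, 29]. The pivot is placed at index 4. All elements to the left of the pivot are <= 24, and all elements to the right are > 24.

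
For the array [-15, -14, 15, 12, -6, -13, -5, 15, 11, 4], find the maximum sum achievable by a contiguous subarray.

Using Kadane's algorithm on [-15, -14, 15, 12, -6, -13, -5, 15, 11, 4]:

Scanning through the array:
Position 1 (value -14): max_ending_here = -14, max_so_far = -14
Position 2 (value 15): max_ending_here = 15, max_so_far = 15
Position 3 (value 12): max_ending_here = 27, max_so_far = 27
Position 4 (value -6): max_ending_here = 21, max_so_far = 27
Position 5 (value -13): max_ending_here = 8, max_so_far = 27
Position 6 (value -5): max_ending_here = 3, max_so_far = 27
Position 7 (value 15): max_ending_here = 18, max_so_far = 27
Position 8 (value 11): max_ending_here = 29, max_so_far = 29
Position 9 (value 4): max_ending_here = 33, max_so_far = 33

Maximum subarray: [15, 12, -6, -13, -5, 15, 11, 4]
Maximum sum: 33

The maximum subarray is [15, 12, -6, -13, -5, 15, 11, 4] with sum 33. This subarray runs from index 2 to index 9.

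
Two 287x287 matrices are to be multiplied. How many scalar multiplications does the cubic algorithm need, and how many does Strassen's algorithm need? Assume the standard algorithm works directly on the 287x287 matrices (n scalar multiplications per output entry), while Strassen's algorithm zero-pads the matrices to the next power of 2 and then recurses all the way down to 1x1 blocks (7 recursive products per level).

Matrix multiplication for 287x287 matrices:

Strassen's algorithm requires power-of-2 dimensions. Pad 287x287 to 512x512 (next power of 2).

Standard algorithm: 287^3 = 23639903 multiplications
Strassen's algorithm: 7^(log2(512)) = 7^9 = 40353607 multiplications
Difference: 23639903 - 40353607 = -16713704 (Strassen uses MORE here due to padding overhead — for small or just-over-power-of-2 n, padding can outweigh the per-level savings)

Standard: 23639903 multiplications (287^3). Strassen: 40353607 multiplications (7^9, after padding to 512x512). Strassen reduces 8 recursive multiplications to 7 at each level.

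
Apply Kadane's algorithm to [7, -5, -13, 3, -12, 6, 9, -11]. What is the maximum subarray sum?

Using Kadane's algorithm on [7, -5, -13, 3, -12, 6, 9, -11]:

Scanning through the array:
Position 1 (value -5): max_ending_here = 2, max_so_far = 7
Position 2 (value -13): max_ending_here = -11, max_so_far = 7
Position 3 (value 3): max_ending_here = 3, max_so_far = 7
Position 4 (value -12): max_ending_here = -9, max_so_far = 7
Position 5 (value 6): max_ending_here = 6, max_so_far = 7
Position 6 (value 9): max_ending_here = 15, max_so_far = 15
Position 7 (value -11): max_ending_here = 4, max_so_far = 15

Maximum subarray: [6, 9]
Maximum sum: 15

The maximum subarray is [6, 9] with sum 15. This subarray runs from index 5 to index 6.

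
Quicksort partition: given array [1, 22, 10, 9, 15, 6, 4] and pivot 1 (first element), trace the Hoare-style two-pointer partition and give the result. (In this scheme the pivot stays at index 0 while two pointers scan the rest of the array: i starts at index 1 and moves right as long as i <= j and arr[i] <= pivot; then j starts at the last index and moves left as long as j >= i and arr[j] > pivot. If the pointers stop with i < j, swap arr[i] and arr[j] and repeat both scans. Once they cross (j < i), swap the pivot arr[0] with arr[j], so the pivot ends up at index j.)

Hoare-style two-pointer partition with pivot = 1:

Initial array: [1, 22, 10, 9, 15, 6, 4]

Pointers start at i = 1, j = 6.
i ends at 1, j ends at 0: the pointers have crossed (j < i), so scanning stops.

j = 0, so swapping arr[0] with arr[j] leaves the pivot at position 0: [1, 22, 10, 9, 15, 6, 4]
Pivot position: 0

After partitioning with pivot 1, the array becomes [1, 22, 10, 9, 15, 6, 4]. The pivot is placed at index 0. All elements to the left of the pivot are <= 1, and all elements to the right are > 1.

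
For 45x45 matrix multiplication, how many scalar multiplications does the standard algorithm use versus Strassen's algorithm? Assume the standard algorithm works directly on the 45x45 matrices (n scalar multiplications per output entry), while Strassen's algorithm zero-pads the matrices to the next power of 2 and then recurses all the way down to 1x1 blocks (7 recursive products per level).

Matrix multiplication for 45x45 matrices:

Strassen's algorithm requires power-of-2 dimensions. Pad 45x45 to 64x64 (next power of 2).

Standard algorithm: 45^3 = 91125 multiplications
Strassen's algorithm: 7^(log2(64)) = 7^6 = 117649 multiplications
Difference: 91125 - 117649 = -26524 (Strassen uses MORE here due to padding overhead — for small or just-over-power-of-2 n, padding can outweigh the per-level savings)

Standard: 91125 multiplications (45^3). Strassen: 117649 multiplications (7^6, after padding to 64x64). Strassen reduces 8 recursive multiplications to 7 at each level.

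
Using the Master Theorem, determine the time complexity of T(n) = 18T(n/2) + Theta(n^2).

Master Theorem for T(n) = 18T(n/2) + O(n^2):

a = 18, b = 2, c = 2
log_b(a) = log_2(18) = 4.1699

Case 1: c = 2 < log_2(18) = 4.1699
T(n) = O(n^(log_2 18))

For T(n) = 18T(n/2) + O(n^2): log_2(18) = 4.1699. This is Case 1 of the Master Theorem (c < log_b(a), work dominated by leaves), giving O(n^(log_2 18)).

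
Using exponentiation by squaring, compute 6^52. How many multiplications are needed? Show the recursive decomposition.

Computing 6^52 by squaring (build up from 6^1; each line after the first costs one multiplication):

6^1 = 6
6^2 = (6^1)^2 = 6^2 = 36
6^3 = 6 * 6^2 = 6 * 36 = 216
6^6 = (6^3)^2 = 216^2 = 46656
6^12 = (6^6)^2 = 46656^2 = 2176782336
6^13 = 6 * 6^12 = 6 * 2176782336 = 13060694016
6^26 = (6^13)^2 = 13060694016^2 = 170581728179578208256
6^52 = (6^26)^2 = 170581728179578208256^2 = 29098125988731506183153025616435306561536

Result: 29098125988731506183153025616435306561536
Multiplications needed: 7 (7 lines after 6^1)

6^52 = 29098125988731506183153025616435306561536. Using exponentiation by squaring, this requires 7 multiplications. The key idea: if the exponent is even, square the half-power; if odd, multiply by the base once.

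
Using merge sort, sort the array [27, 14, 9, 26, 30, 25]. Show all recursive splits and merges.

Merge sort trace:

Split: [27, 14, 9, 26, 30, 25] -> [27, 14, 9] and [26, 30, 25]
  Split: [27, 14, 9] -> [27] and [14, 9]
    Split: [14, 9] -> [14] and [9]
    Merge: [14] + [9] -> [9, 14]
  Merge: [27] + [9, 14] -> [9, 14, 27]
  Split: [26, 30, 25] -> [26] and [30, 25]
    Split: [30, 25] -> [30] and [25]
    Merge: [30] + [25] -> [25, 30]
  Merge: [26] + [25, 30] -> [25, 26, 30]
Merge: [9, 14, 27] + [25, 26, 30] -> [9, 14, 25, 26, 27, 30]

Final sorted array: [9, 14, 25, 26, 27, 30]

The merge sort proceeds by recursively splitting the array and merging sorted halves.
After all merges, the sorted array is [9, 14, 25, 26, 27, 30].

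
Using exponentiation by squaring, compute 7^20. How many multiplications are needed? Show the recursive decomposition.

Computing 7^20 by squaring (build up from 7^1; each line after the first costs one multiplication):

7^1 = 7
7^2 = (7^1)^2 = 7^2 = 49
7^4 = (7^2)^2 = 49^2 = 2401
7^5 = 7 * 7^4 = 7 * 2401 = 16807
7^10 = (7^5)^2 = 16807^2 = 282475249
7^20 = (7^10)^2 = 282475249^2 = 79792266297612001

Result: 79792266297612001
Multiplications needed: 5 (5 lines after 7^1)

7^20 = 79792266297612001. Using exponentiation by squaring, this requires 5 multiplications. The key idea: if the exponent is even, square the half-power; if odd, multiply by the base once.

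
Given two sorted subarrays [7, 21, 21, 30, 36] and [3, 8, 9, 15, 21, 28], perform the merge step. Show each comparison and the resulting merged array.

Merging process:

Compare 7 vs 3: take 3 from right. Merged: [3]
Compare 7 vs 8: take 7 from left. Merged: [3, 7]
Compare 21 vs 8: take 8 from right. Merged: [3, 7, 8]
Compare 21 vs 9: take 9 from right. Merged: [3, 7, 8, 9]
Compare 21 vs 15: take 15 from right. Merged: [3, 7, 8, 9, 15]
Compare 21 vs 21: take 21 from left. Merged: [3, 7, 8, 9, 15, 21]
Compare 21 vs 21: take 21 from left. Merged: [3, 7, 8, 9, 15, 21, 21]
Compare 30 vs 21: take 21 from right. Merged: [3, 7, 8, 9, 15, 21, 21, 21]
Compare 30 vs 28: take 28 from right. Merged: [3, 7, 8, 9, 15, 21, 21, 21, 28]
Append remaining from left: [30, 36]. Merged: [3, 7, 8, 9, 15, 21, 21, 21, 28, 30, 36]

Final merged array: [3, 7, 8, 9, 15, 21, 21, 21, 28, 30, 36]
Total comparisons: 9

The merged array is [3, 7, 8, 9, 15, 21, 21, 21, 28, 30, 36], requiring 9 comparisons. The merge step runs in O(n) time where n is the total number of elements.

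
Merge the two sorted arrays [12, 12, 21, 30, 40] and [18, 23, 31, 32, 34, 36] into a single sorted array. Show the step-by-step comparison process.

Merging process:

Compare 12 vs 18: take 12 from left. Merged: [12]
Compare 12 vs 18: take 12 from left. Merged: [12, 12]
Compare 21 vs 18: take 18 from right. Merged: [12, 12, 18]
Compare 21 vs 23: take 21 from left. Merged: [12, 12, 18, 21]
Compare 30 vs 23: take 23 from right. Merged: [12, 12, 18, 21, 23]
Compare 30 vs 31: take 30 from left. Merged: [12, 12, 18, 21, 23, 30]
Compare 40 vs 31: take 31 from right. Merged: [12, 12, 18, 21, 23, 30, 31]
Compare 40 vs 32: take 32 from right. Merged: [12, 12, 18, 21, 23, 30, 31, 32]
Compare 40 vs 34: take 34 from right. Merged: [12, 12, 18, 21, 23, 30, 31, 32, 34]
Compare 40 vs 36: take 36 from right. Merged: [12, 12, 18, 21, 23, 30, 31, 32, 34, 36]
Append remaining from left: [40]. Merged: [12, 12, 18, 21, 23, 30, 31, 32, 34, 36, 40]

Final merged array: [12, 12, 18, 21, 23, 30, 31, 32, 34, 36, 40]
Total comparisons: 10

The merged array is [12, 12, 18, 21, 23, 30, 31, 32, 34, 36, 40], requiring 10 comparisons. The merge step runs in O(n) time where n is the total number of elements.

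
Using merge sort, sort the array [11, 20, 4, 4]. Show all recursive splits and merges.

Merge sort trace:

Split: [11, 20, 4, 4] -> [11, 20] and [4, 4]
  Split: [11, 20] -> [11] and [20]
  Merge: [11] + [20] -> [11, 20]
  Split: [4, 4] -> [4] and [4]
  Merge: [4] + [4] -> [4, 4]
Merge: [11, 20] + [4, 4] -> [4, 4, 11, 20]

Final sorted array: [4, 4, 11, 20]

The merge sort proceeds by recursively splitting the array and merging sorted halves.
After all merges, the sorted array is [4, 4, 11, 20].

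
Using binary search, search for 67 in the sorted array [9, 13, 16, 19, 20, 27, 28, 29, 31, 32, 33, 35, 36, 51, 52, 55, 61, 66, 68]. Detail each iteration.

Binary search for 67 in [9, 13, 16, 19, 20, 27, 28, 29, 31, 32, 33, 35, 36, 51, 52, 55, 61, 66, 68]:

lo=0, hi=18, mid=9, arr[mid]=32 -> 32 < 67, search right half
lo=10, hi=18, mid=14, arr[mid]=52 -> 52 < 67, search right half
lo=15, hi=18, mid=16, arr[mid]=61 -> 61 < 67, search right half
lo=17, hi=18, mid=17, arr[mid]=66 -> 66 < 67, search right half
lo=18, hi=18, mid=18, arr[mid]=68 -> 68 > 67, search left half
lo=18 > hi=17, target 67 not found

Binary search determines that 67 is not in the array after 5 comparisons. The search space was exhausted without finding the target.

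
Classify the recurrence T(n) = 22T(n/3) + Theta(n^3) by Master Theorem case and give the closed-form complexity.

Master Theorem for T(n) = 22T(n/3) + O(n^3):

a = 22, b = 3, c = 3
log_b(a) = log_3(22) = 2.8136

Case 3: c = 3 > log_3(22) = 2.8136
T(n) = O(n^3) = O(n^3)

For T(n) = 22T(n/3) + O(n^3): log_3(22) = 2.8136. This is Case 3 of the Master Theorem (c > log_b(a), work dominated by root), giving O(n^3).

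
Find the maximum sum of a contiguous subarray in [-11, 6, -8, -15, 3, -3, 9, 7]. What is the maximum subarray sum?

Using Kadane's algorithm on [-11, 6, -8, -15, 3, -3, 9, 7]:

Scanning through the array:
Position 1 (value 6): max_ending_here = 6, max_so_far = 6
Position 2 (value -8): max_ending_here = -2, max_so_far = 6
Position 3 (value -15): max_ending_here = -15, max_so_far = 6
Position 4 (value 3): max_ending_here = 3, max_so_far = 6
Position 5 (value -3): max_ending_here = 0, max_so_far = 6
Position 6 (value 9): max_ending_here = 9, max_so_far = 9
Position 7 (value 7): max_ending_here = 16, max_so_far = 16

Maximum subarray: [3, -3, 9, 7]
Maximum sum: 16

The maximum subarray is [3, -3, 9, 7] with sum 16. This subarray runs from index 4 to index 7.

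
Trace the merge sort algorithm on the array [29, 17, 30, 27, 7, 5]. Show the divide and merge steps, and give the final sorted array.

Merge sort trace:

Split: [29, 17, 30, 27, 7, 5] -> [29, 17, 30] and [27, 7, 5]
  Split: [29, 17, 30] -> [29] and [17, 30]
    Split: [17, 30] -> [17] and [30]
    Merge: [17] + [30] -> [17, 30]
  Merge: [29] + [17, 30] -> [17, 29, 30]
  Split: [27, 7, 5] -> [27] and [7, 5]
    Split: [7, 5] -> [7] and [5]
    Merge: [7] + [5] -> [5, 7]
  Merge: [27] + [5, 7] -> [5, 7, 27]
Merge: [17, 29, 30] + [5, 7, 27] -> [5, 7, 17, 27, 29, 30]

Final sorted array: [5, 7, 17, 27, 29, 30]

The merge sort proceeds by recursively splitting the array and merging sorted halves.
After all merges, the sorted array is [5, 7, 17, 27, 29, 30].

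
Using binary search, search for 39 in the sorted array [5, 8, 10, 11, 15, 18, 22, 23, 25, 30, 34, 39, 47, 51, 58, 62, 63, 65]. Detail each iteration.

Binary search for 39 in [5, 8, 10, 11, 15, 18, 22, 23, 25, 30, 34, 39, 47, 51, 58, 62, 63, 65]:

lo=0, hi=17, mid=8, arr[mid]=25 -> 25 < 39, search right half
lo=9, hi=17, mid=13, arr[mid]=51 -> 51 > 39, search left half
lo=9, hi=12, mid=10, arr[mid]=34 -> 34 < 39, search right half
lo=11, hi=12, mid=11, arr[mid]=39 -> Found target at index 11!

Binary search finds 39 at index 11 after 4 comparisons. The search repeatedly halves the search space by comparing with the middle element.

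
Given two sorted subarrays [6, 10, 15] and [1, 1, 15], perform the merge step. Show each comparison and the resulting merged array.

Merging process:

Compare 6 vs 1: take 1 from right. Merged: [1]
Compare 6 vs 1: take 1 from right. Merged: [1, 1]
Compare 6 vs 15: take 6 from left. Merged: [1, 1, 6]
Compare 10 vs 15: take 10 from left. Merged: [1, 1, 6, 10]
Compare 15 vs 15: take 15 from left. Merged: [1, 1, 6, 10, 15]
Append remaining from right: [15]. Merged: [1, 1, 6, 10, 15, 15]

Final merged array: [1, 1, 6, 10, 15, 15]
Total comparisons: 5

The merged array is [1, 1, 6, 10, 15, 15], requiring 5 comparisons. The merge step runs in O(n) time where n is the total number of elements.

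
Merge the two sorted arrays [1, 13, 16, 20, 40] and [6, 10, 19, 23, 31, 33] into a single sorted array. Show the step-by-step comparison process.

Merging process:

Compare 1 vs 6: take 1 from left. Merged: [1]
Compare 13 vs 6: take 6 from right. Merged: [1, 6]
Compare 13 vs 10: take 10 from right. Merged: [1, 6, 10]
Compare 13 vs 19: take 13 from left. Merged: [1, 6, 10, 13]
Compare 16 vs 19: take 16 from left. Merged: [1, 6, 10, 13, 16]
Compare 20 vs 19: take 19 from right. Merged: [1, 6, 10, 13, 16, 19]
Compare 20 vs 23: take 20 from left. Merged: [1, 6, 10, 13, 16, 19, 20]
Compare 40 vs 23: take 23 from right. Merged: [1, 6, 10, 13, 16, 19, 20, 23]
Compare 40 vs 31: take 31 from right. Merged: [1, 6, 10, 13, 16, 19, 20, 23, 31]
Compare 40 vs 33: take 33 from right. Merged: [1, 6, 10, 13, 16, 19, 20, 23, 31, 33]
Append remaining from left: [40]. Merged: [1, 6, 10, 13, 16, 19, 20, 23, 31, 33, 40]

Final merged array: [1, 6, 10, 13, 16, 19, 20, 23, 31, 33, 40]
Total comparisons: 10

The merged array is [1, 6, 10, 13, 16, 19, 20, 23, 31, 33, 40], requiring 10 comparisons. The merge step runs in O(n) time where n is the total number of elements.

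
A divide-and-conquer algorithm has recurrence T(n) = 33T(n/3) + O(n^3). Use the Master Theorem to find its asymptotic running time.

Master Theorem for T(n) = 33T(n/3) + O(n^3):

a = 33, b = 3, c = 3
log_b(a) = log_3(33) = 3.1827

Case 1: c = 3 < log_3(33) = 3.1827
T(n) = O(n^(log_3 33))

For T(n) = 33T(n/3) + O(n^3): log_3(33) = 3.1827. This is Case 1 of the Master Theorem (c < log_b(a), work dominated by leaves), giving O(n^(log_3 33)).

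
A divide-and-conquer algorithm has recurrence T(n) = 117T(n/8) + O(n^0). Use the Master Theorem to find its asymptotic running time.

Master Theorem for T(n) = 117T(n/8) + O(n^0):

a = 117, b = 8, c = 0
log_b(a) = log_8(117) = 2.2901

Case 1: c = 0 < log_8(117) = 2.2901
T(n) = O(n^(log_8 117))

For T(n) = 117T(n/8) + O(n^0): log_8(117) = 2.2901. This is Case 1 of the Master Theorem (c < log_b(a), work dominated by leaves), giving O(n^(log_8 117)).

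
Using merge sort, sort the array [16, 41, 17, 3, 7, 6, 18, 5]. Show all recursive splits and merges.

Merge sort trace:

Split: [16, 41, 17, 3, 7, 6, 18, 5] -> [16, 41, 17, 3] and [7, 6, 18, 5]
  Split: [16, 41, 17, 3] -> [16, 41] and [17, 3]
    Split: [16, 41] -> [16] and [41]
    Merge: [16] + [41] -> [16, 41]
    Split: [17, 3] -> [17] and [3]
    Merge: [17] + [3] -> [3, 17]
  Merge: [16, 41] + [3, 17] -> [3, 16, 17, 41]
  Split: [7, 6, 18, 5] -> [7, 6] and [18, 5]
    Split: [7, 6] -> [7] and [6]
    Merge: [7] + [6] -> [6, 7]
    Split: [18, 5] -> [18] and [5]
    Merge: [18] + [5] -> [5, 18]
  Merge: [6, 7] + [5, 18] -> [5, 6, 7, 18]
Merge: [3, 16, 17, 41] + [5, 6, 7, 18] -> [3, 5, 6, 7, 16, 17, 18, 41]

Final sorted array: [3, 5, 6, 7, 16, 17, 18, 41]

The merge sort proceeds by recursively splitting the array and merging sorted halves.
After all merges, the sorted array is [3, 5, 6, 7, 16, 17, 18, 41].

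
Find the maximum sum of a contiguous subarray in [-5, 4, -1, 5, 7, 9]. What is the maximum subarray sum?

Using Kadane's algorithm on [-5, 4, -1, 5, 7, 9]:

Scanning through the array:
Position 1 (value 4): max_ending_here = 4, max_so_far = 4
Position 2 (value -1): max_ending_here = 3, max_so_far = 4
Position 3 (value 5): max_ending_here = 8, max_so_far = 8
Position 4 (value 7): max_ending_here = 15, max_so_far = 15
Position 5 (value 9): max_ending_here = 24, max_so_far = 24

Maximum subarray: [4, -1, 5, 7, 9]
Maximum sum: 24

The maximum subarray is [4, -1, 5, 7, 9] with sum 24. This subarray runs from index 1 to index 5.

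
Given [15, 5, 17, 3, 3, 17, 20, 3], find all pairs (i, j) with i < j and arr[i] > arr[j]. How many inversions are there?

Finding inversions in [15, 5, 17, 3, 3, 17, 20, 3]:

(0, 1): arr[0]=15 > arr[1]=5
(0, 3): arr[0]=15 > arr[3]=3
(0, 4): arr[0]=15 > arr[4]=3
(0, 7): arr[0]=15 > arr[7]=3
(1, 3): arr[1]=5 > arr[3]=3
(1, 4): arr[1]=5 > arr[4]=3
(1, 7): arr[1]=5 > arr[7]=3
(2, 3): arr[2]=17 > arr[3]=3
(2, 4): arr[2]=17 > arr[4]=3
(2, 7): arr[2]=17 > arr[7]=3
(5, 7): arr[5]=17 > arr[7]=3
(6, 7): arr[6]=20 > arr[7]=3

Total inversions: 12

The array has 12 inversion(s): (0,1), (0,3), (0,4), (0,7), (1,3), (1,4), (1,7), (2,3), (2,4), (2,7), (5,7), (6,7). Each pair (i,j) satisfies i < j and arr[i] > arr[j].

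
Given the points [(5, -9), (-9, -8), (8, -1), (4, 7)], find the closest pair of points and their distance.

Computing all pairwise distances among 4 points:

d((5, -9), (-9, -8)) = 14.0357
d((5, -9), (8, -1)) = 8.544 <-- minimum
d((5, -9), (4, 7)) = 16.0312
d((-9, -8), (8, -1)) = 18.3848
d((-9, -8), (4, 7)) = 19.8494
d((8, -1), (4, 7)) = 8.9443

Closest pair: (5, -9) and (8, -1) with distance 8.544

The closest pair is (5, -9) and (8, -1) with Euclidean distance 8.544. For 4 points, brute-force pairwise comparison is shown above. For large n, the divide-and-conquer algorithm (sort by x, recurse on halves, check the dividing strip) achieves O(n log n).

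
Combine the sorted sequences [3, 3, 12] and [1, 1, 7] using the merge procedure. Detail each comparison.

Merging process:

Compare 3 vs 1: take 1 from right. Merged: [1]
Compare 3 vs 1: take 1 from right. Merged: [1, 1]
Compare 3 vs 7: take 3 from left. Merged: [1, 1, 3]
Compare 3 vs 7: take 3 from left. Merged: [1, 1, 3, 3]
Compare 12 vs 7: take 7 from right. Merged: [1, 1, 3, 3, 7]
Append remaining from left: [12]. Merged: [1, 1, 3, 3, 7, 12]

Final merged array: [1, 1, 3, 3, 7, 12]
Total comparisons: 5

The merged array is [1, 1, 3, 3, 7, 12], requiring 5 comparisons. The merge step runs in O(n) time where n is the total number of elements.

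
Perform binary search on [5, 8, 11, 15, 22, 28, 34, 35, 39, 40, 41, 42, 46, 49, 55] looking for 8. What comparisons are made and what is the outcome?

Binary search for 8 in [5, 8, 11, 15, 22, 28, 34, 35, 39, 40, 41, 42, 46, 49, 55]:

lo=0, hi=14, mid=7, arr[mid]=35 -> 35 > 8, search left half
lo=0, hi=6, mid=3, arr[mid]=15 -> 15 > 8, search left half
lo=0, hi=2, mid=1, arr[mid]=8 -> Found target at index 1!

Binary search finds 8 at index 1 after 3 comparisons. The search repeatedly halves the search space by comparing with the middle element.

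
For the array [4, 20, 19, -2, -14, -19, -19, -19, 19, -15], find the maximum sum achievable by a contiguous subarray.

Using Kadane's algorithm on [4, 20, 19, -2, -14, -19, -19, -19, 19, -15]:

Scanning through the array:
Position 1 (value 20): max_ending_here = 24, max_so_far = 24
Position 2 (value 19): max_ending_here = 43, max_so_far = 43
Position 3 (value -2): max_ending_here = 41, max_so_far = 43
Position 4 (value -14): max_ending_here = 27, max_so_far = 43
Position 5 (value -19): max_ending_here = 8, max_so_far = 43
Position 6 (value -19): max_ending_here = -11, max_so_far = 43
Position 7 (value -19): max_ending_here = -19, max_so_far = 43
Position 8 (value 19): max_ending_here = 19, max_so_far = 43
Position 9 (value -15): max_ending_here = 4, max_so_far = 43

Maximum subarray: [4, 20, 19]
Maximum sum: 43

The maximum subarray is [4, 20, 19] with sum 43. This subarray runs from index 0 to index 2.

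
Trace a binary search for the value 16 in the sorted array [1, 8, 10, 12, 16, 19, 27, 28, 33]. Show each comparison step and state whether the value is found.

Binary search for 16 in [1, 8, 10, 12, 16, 19, 27, 28, 33]:

lo=0, hi=8, mid=4, arr[mid]=16 -> Found target at index 4!

Binary search finds 16 at index 4 after 1 comparisons. The search repeatedly halves the search space by comparing with the middle element.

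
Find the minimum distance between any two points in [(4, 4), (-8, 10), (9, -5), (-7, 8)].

Computing all pairwise distances among 4 points:

d((4, 4), (-8, 10)) = 13.4164
d((4, 4), (9, -5)) = 10.2956
d((4, 4), (-7, 8)) = 11.7047
d((-8, 10), (9, -5)) = 22.6716
d((-8, 10), (-7, 8)) = 2.2361 <-- minimum
d((9, -5), (-7, 8)) = 20.6155

Closest pair: (-8, 10) and (-7, 8) with distance 2.2361

The closest pair is (-8, 10) and (-7, 8) with Euclidean distance 2.2361. For 4 points, brute-force pairwise comparison is shown above. For large n, the divide-and-conquer algorithm (sort by x, recurse on halves, check the dividing strip) achieves O(n log n).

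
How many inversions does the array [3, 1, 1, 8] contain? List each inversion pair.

Finding inversions in [3, 1, 1, 8]:

(0, 1): arr[0]=3 > arr[1]=1
(0, 2): arr[0]=3 > arr[2]=1

Total inversions: 2

The array has 2 inversion(s): (0,1), (0,2). Each pair (i,j) satisfies i < j and arr[i] > arr[j].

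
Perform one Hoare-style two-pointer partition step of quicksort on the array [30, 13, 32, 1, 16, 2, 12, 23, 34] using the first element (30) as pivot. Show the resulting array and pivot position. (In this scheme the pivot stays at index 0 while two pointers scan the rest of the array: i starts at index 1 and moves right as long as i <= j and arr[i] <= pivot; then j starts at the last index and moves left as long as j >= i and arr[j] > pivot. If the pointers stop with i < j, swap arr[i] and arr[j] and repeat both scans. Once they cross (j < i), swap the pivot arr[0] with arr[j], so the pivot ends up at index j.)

Hoare-style two-pointer partition with pivot = 30:

Initial array: [30, 13, 32, 1, 16, 2, 12, 23, 34]

Pointers start at i = 1, j = 8.
i stops at index 2 (arr[2]=32 > 30), j stops at index 7 (arr[7]=23 <= 30): swap arr[2] and arr[7], array becomes [30, 13, 23, 1, 16, 2, 12, 32, 34]
i ends at 7, j ends at 6: the pointers have crossed (j < i), so scanning stops.

Swap pivot arr[0] with arr[6] to place pivot at position 6: [12, 13, 23, 1, 16, 2, 30, 32, 34]
Pivot position: 6

After partitioning with pivot 30, the array becomes [12, 13, 23, 1, 16, 2, 30, 32, 34]. The pivot is placed at index 6. All elements to the left of the pivot are <= 30, and all elements to the right are > 30.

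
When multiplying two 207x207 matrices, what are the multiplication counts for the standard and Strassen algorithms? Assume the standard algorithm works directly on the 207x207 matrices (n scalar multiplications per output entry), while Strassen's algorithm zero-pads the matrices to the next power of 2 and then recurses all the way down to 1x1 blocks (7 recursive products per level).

Matrix multiplication for 207x207 matrices:

Strassen's algorithm requires power-of-2 dimensions. Pad 207x207 to 256x256 (next power of 2).

Standard algorithm: 207^3 = 8869743 multiplications
Strassen's algorithm: 7^(log2(256)) = 7^8 = 5764801 multiplications
Savings: 8869743 - 5764801 = 3104942 multiplications

Standard: 8869743 multiplications (207^3). Strassen: 5764801 multiplications (7^8, after padding to 256x256). Strassen reduces 8 recursive multiplications to 7 at each level.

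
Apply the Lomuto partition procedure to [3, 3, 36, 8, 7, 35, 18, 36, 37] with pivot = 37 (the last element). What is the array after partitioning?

Lomuto partition with pivot = 37:

Initial array: [3, 3, 36, 8, 7, 35, 18, 36, 37]

arr[0]=3 <= 37: swap with position 0, array becomes [3, 3, 36, 8, 7, 35, 18, 36, 37]
arr[1]=3 <= 37: swap with position 1, array becomes [3, 3, 36, 8, 7, 35, 18, 36, 37]
arr[2]=36 <= 37: swap with position 2, array becomes [3, 3, 36, 8, 7, 35, 18, 36, 37]
arr[3]=8 <= 37: swap with position 3, array becomes [3, 3, 36, 8, 7, 35, 18, 36, 37]
arr[4]=7 <= 37: swap with position 4, array becomes [3, 3, 36, 8, 7, 35, 18, 36, 37]
arr[5]=35 <= 37: swap with position 5, array becomes [3, 3, 36, 8, 7, 35, 18, 36, 37]
arr[6]=18 <= 37: swap with position 6, array becomes [3, 3, 36, 8, 7, 35, 18, 36, 37]
arr[7]=36 <= 37: swap with position 7, array becomes [3, 3, 36, 8, 7, 35, 18, 36, 37]

Place pivot at position 8: [3, 3, 36, 8, 7, 35, 18, 36, 37]
Pivot position: 8

After partitioning with pivot 37, the array becomes [3, 3, 36, 8, 7, 35, 18, 36, 37]. The pivot is placed at index 8. All elements to the left of the pivot are <= 37, and all elements to the right are > 37.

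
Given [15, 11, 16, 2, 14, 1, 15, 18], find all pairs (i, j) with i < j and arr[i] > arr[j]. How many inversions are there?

Finding inversions in [15, 11, 16, 2, 14, 1, 15, 18]:

(0, 1): arr[0]=15 > arr[1]=11
(0, 3): arr[0]=15 > arr[3]=2
(0, 4): arr[0]=15 > arr[4]=14
(0, 5): arr[0]=15 > arr[5]=1
(1, 3): arr[1]=11 > arr[3]=2
(1, 5): arr[1]=11 > arr[5]=1
(2, 3): arr[2]=16 > arr[3]=2
(2, 4): arr[2]=16 > arr[4]=14
(2, 5): arr[2]=16 > arr[5]=1
(2, 6): arr[2]=16 > arr[6]=15
(3, 5): arr[3]=2 > arr[5]=1
(4, 5): arr[4]=14 > arr[5]=1

Total inversions: 12

The array has 12 inversion(s): (0,1), (0,3), (0,4), (0,5), (1,3), (1,5), (2,3), (2,4), (2,5), (2,6), (3,5), (4,5). Each pair (i,j) satisfies i < j and arr[i] > arr[j].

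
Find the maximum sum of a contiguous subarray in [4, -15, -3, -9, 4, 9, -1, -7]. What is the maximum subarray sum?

Using Kadane's algorithm on [4, -15, -3, -9, 4, 9, -1, -7]:

Scanning through the array:
Position 1 (value -15): max_ending_here = -11, max_so_far = 4
Position 2 (value -3): max_ending_here = -3, max_so_far = 4
Position 3 (value -9): max_ending_here = -9, max_so_far = 4
Position 4 (value 4): max_ending_here = 4, max_so_far = 4
Position 5 (value 9): max_ending_here = 13, max_so_far = 13
Position 6 (value -1): max_ending_here = 12, max_so_far = 13
Position 7 (value -7): max_ending_here = 5, max_so_far = 13

Maximum subarray: [4, 9]
Maximum sum: 13

The maximum subarray is [4, 9] with sum 13. This subarray runs from index 4 to index 5.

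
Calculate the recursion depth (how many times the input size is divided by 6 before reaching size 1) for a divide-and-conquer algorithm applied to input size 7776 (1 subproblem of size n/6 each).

For divide and conquer with division factor 6:

Problem sizes at each level:
Level 0: 7776
Level 1: 1296
Level 2: 216
Level 3: 36
Level 4: 6
Level 5: 1

The root is level 0 and the size-1 base case is level 5 (the tree spans levels 0 through 5, i.e. 6 levels counting the root), so the depth is the number of divisions: log_6(7776) = 5

The recursion tree depth is log_6(7776) = 5. At each level, the problem size is divided by 6, so it takes 5 divisions to reduce to a base case of size 1. The algorithm makes 1 recursive call at each level.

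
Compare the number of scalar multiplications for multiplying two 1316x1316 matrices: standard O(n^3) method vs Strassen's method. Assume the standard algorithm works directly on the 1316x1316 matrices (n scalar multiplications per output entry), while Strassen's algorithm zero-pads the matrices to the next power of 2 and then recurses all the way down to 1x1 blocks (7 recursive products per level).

Matrix multiplication for 1316x1316 matrices:

Strassen's algorithm requires power-of-2 dimensions. Pad 1316x1316 to 2048x2048 (next power of 2).

Standard algorithm: 1316^3 = 2279122496 multiplications
Strassen's algorithm: 7^(log2(2048)) = 7^11 = 1977326743 multiplications
Savings: 2279122496 - 1977326743 = 301795753 multiplications

Standard: 2279122496 multiplications (1316^3). Strassen: 1977326743 multiplications (7^11, after padding to 2048x2048). Strassen reduces 8 recursive multiplications to 7 at each level.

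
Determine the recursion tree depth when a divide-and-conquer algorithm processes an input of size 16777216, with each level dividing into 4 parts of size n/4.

For divide and conquer with division factor 4:

Problem sizes at each level:
Level 0: 16777216
Level 1: 4194304
Level 2: 1048576
Level 3: 262144
Level 4: 65536
Level 5: 16384
Level 6: 4096
Level 7: 1024
Level 8: 256
Level 9: 64
Level 10: 16
Level 11: 4
Level 12: 1

The root is level 0 and the size-1 base case is level 12 (the tree spans levels 0 through 12, i.e. 13 levels counting the root), so the depth is the number of divisions: log_4(16777216) = 12

The recursion tree depth is log_4(16777216) = 12. At each level, the problem size is divided by 4, so it takes 12 divisions to reduce to a base case of size 1. The algorithm makes 4 recursive calls at each level.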